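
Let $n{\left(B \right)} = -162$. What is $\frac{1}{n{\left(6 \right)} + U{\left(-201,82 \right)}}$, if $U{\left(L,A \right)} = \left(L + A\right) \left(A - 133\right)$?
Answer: $\frac{1}{5907} \approx 0.00016929$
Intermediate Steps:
$U{\left(L,A \right)} = \left(-133 + A\right) \left(A + L\right)$ ($U{\left(L,A \right)} = \left(A + L\right) \left(-133 + A\right) = \left(-133 + A\right) \left(A + L\right)$)
$\frac{1}{n{\left(6 \right)} + U{\left(-201,82 \right)}} = \frac{1}{-162 + \left(82^{2} - 10906 - -26733 + 82 \left(-201\right)\right)} = \frac{1}{-162 + \left(6724 - 10906 + 26733 - 16482\right)} = \frac{1}{-162 + 6069} = \frac{1}{5907}$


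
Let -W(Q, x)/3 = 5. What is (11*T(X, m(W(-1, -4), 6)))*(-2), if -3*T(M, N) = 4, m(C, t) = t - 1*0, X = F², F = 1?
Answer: 88/3 ≈ 29.333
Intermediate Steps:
W(Q, x) = -15 (W(Q, x) = -3*5 = -15)
X = 1 (X = 1² = 1)
m(C, t) = t (m(C, t) = t + 0 = t)
T(M, N) = -4/3 (T(M, N) = -⅓*4 = -4/3)
(11*T(X, m(W(-1, -4), 6)))*(-2) = (11*(-4/3))*(-2) = -44/3*(-2) = 88/3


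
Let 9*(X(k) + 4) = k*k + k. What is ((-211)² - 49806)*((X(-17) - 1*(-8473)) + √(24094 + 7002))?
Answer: -404265505/9 - 137410*√46 ≈ -4.5850e+7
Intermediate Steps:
X(k) = -4 + k/9 + k²/9 (X(k) = -4 + (k*k + k)/9 = -4 + (k² + k)/9 = -4 + (k + k²)/9 = -4 + (k/9 + k²/9) = -4 + k/9 + k²/9)
((-211)² - 49806)*((X(-17) - 1*(-8473)) + √(24094 + 7002)) = ((-211)² - 49806)*(((-4 + (⅑)*(-17) + (⅑)*(-17)²) - 1*(-8473)) + √(24094 + 7002)) = (44521 - 49806)*(((-4 - 17/9 + (⅑)*289) + 8473) + √31096) = -5285*(((-4 - 17/9 + 289/9) + 8473) + 26*√46) = -5285*((236/9 + 8473) + 26*√46) = -5285*(76493/9 + 26*√46) = -404265505/9 - 137410*√46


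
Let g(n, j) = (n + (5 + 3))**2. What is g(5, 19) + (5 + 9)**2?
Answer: 365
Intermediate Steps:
g(n, j) = (8 + n)**2 (g(n, j) = (n + 8)**2 = (8 + n)**2)
g(5, 19) + (5 + 9)**2 = (8 + 5)**2 + (5 + 9)**2 = 13**2 + 14**2 = 169 + 196 = 365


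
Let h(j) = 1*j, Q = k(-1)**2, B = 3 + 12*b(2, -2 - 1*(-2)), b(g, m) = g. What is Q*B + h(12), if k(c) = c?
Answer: 39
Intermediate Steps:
B = 27 (B = 3 + 12*2 = 3 + 24 = 27)
Q = 1 (Q = (-1)**2 = 1)
h(j) = j
Q*B + h(12) = 1*27 + 12 = 27 + 12 = 39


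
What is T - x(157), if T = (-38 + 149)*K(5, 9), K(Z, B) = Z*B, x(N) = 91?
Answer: 4904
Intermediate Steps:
K(Z, B) = B*Z
T = 4995 (T = (-38 + 149)*(9*5) = 111*45 = 4995)
T - x(157) = 4995 - 1*91 = 4995 - 91 = 4904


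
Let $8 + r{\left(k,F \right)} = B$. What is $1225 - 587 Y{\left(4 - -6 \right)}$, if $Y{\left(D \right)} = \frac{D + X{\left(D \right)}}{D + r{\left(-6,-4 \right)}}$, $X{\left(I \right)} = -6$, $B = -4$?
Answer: $2399$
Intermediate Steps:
$r{\left(k,F \right)} = -12$ ($r{\left(k,F \right)} = -8 - 4 = -12$)
$Y{\left(D \right)} = \frac{-6 + D}{-12 + D}$ ($Y{\left(D \right)} = \frac{D - 6}{D - 12} = \frac{-6 + D}{-12 + D}$)
$1225 - 587 Y{\left(4 - -6 \right)} = 1225 - 587 \frac{-6 + \left(4 - -6\right)}{-12 + \left(4 - -6\right)} = 1225 - 587 \frac{-6 + \left(4 + 6\right)}{-12 + \left(4 + 6\right)} = 1225 - 587 \frac{-6 + 10}{-12 + 10} = 1225 - 587 \frac{1}{-2} \cdot 4 = 1225 - 587 \left(\left(- \frac{1}{2}\right) 4\right) = 1225 - -1174 = 1225 + 1174 = 2399$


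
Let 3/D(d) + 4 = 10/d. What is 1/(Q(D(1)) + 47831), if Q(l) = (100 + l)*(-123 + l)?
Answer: 4/142079 ≈ 2.8153e-5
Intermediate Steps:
D(d) = 3/(-4 + 10/d)
Q(l) = (-123 + l)*(100 + l)
1/(Q(D(1)) + 47831) = 1/((-12300 + (-3*1/(-10 + 4*1))² - (-69)/(-10 + 4*1)) + 47831) = 1/((-12300 + (-3*1/(-10 + 4))² - (-69)/(-10 + 4)) + 47831) = 1/((-12300 + (-3*1/(-6))² - (-69)/(-6)) + 47831) = 1/((-12300 + (-3*1*(-⅙))² - (-69)*(-1)/6) + 47831) = 1/((-12300 + (½)² - 23*½) + 47831) = 1/((-12300 + ¼ - 23/2) + 47831) = 1/(-49245/4 + 47831) = 1/(142079/4) = 4/142079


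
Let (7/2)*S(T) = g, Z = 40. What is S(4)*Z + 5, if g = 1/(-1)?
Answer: -45/7 ≈ -6.4286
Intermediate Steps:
g = -1
S(T) = -2/7 (S(T) = (2/7)*(-1) = -2/7)
S(4)*Z + 5 = -2/7*40 + 5 = -80/7 + 5 = -45/7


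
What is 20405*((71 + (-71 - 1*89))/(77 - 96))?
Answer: 1816045/19 ≈ 95581.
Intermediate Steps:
20405*((71 + (-71 - 1*89))/(77 - 96)) = 20405*((71 + (-71 - 89))/(-19)) = 20405*((71 - 160)*(-1/19)) = 20405*(-89*(-1/19)) = 20405*(89/19) = 1816045/19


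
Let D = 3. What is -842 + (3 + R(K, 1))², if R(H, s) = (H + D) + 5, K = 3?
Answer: -646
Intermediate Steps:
R(H, s) = 8 + H (R(H, s) = (H + 3) + 5 = (3 + H) + 5 = 8 + H)
-842 + (3 + R(K, 1))² = -842 + (3 + (8 + 3))² = -842 + (3 + 11)² = -842 + 14² = -842 + 196 = -646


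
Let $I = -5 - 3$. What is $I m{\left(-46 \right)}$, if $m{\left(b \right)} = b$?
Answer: $368$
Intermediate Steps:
$I = -8$ ($I = -5 - 3 = -8$)
$I m{\left(-46 \right)} = \left(-8\right) \left(-46\right) = 368$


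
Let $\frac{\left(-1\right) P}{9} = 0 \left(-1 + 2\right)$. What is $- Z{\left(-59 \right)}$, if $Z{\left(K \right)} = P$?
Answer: $0$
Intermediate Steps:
$P = 0$ ($P = - 9 \cdot 0 \left(-1 + 2\right) = - 9 \cdot 0 \cdot 1 = \left(-9\right) 0 = 0$)
$Z{\left(K \right)} = 0$
$- Z{\left(-59 \right)} = \left(-1\right) 0 = 0$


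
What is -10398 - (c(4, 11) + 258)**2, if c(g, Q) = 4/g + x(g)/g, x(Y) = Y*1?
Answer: -77998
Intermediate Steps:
x(Y) = Y
c(g, Q) = 1 + 4/g (c(g, Q) = 4/g + g/g = 4/g + 1 = 1 + 4/g)
-10398 - (c(4, 11) + 258)**2 = -10398 - ((4 + 4)/4 + 258)**2 = -10398 - ((1/4)*8 + 258)**2 = -10398 - (2 + 258)**2 = -10398 - 1*260**2 = -10398 - 1*67600 = -10398 - 67600 = -77998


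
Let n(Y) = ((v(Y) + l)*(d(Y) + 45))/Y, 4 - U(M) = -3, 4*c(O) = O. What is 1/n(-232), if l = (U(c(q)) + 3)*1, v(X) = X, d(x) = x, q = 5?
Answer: -116/20757 ≈ -0.0055885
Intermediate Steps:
c(O) = O/4
U(M) = 7 (U(M) = 4 - 1*(-3) = 4 + 3 = 7)
l = 10 (l = (7 + 3)*1 = 10*1 = 10)
n(Y) = (10 + Y)*(45 + Y)/Y (n(Y) = ((Y + 10)*(Y + 45))/Y = ((10 + Y)*(45 + Y))/Y = (10 + Y)*(45 + Y)/Y)
1/n(-232) = 1/(55 - 232 + 450/(-232)) = 1/(55 - 232 + 450*(-1/232)) = 1/(55 - 232 - 225/116) = 1/(-20757/116) = -116/20757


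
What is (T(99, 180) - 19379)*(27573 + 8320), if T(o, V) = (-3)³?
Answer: -696539558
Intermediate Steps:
T(o, V) = -27
(T(99, 180) - 19379)*(27573 + 8320) = (-27 - 19379)*(27573 + 8320) = -19406*35893 = -696539558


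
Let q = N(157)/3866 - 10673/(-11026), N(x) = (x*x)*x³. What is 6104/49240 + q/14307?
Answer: 1618510604209679464/938418327238965 ≈ 1724.7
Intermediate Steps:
N(x) = x⁵ (N(x) = x²*x³ = x⁵)
q = 262939768298825/10656629 (q = 157⁵/3866 - 10673/(-11026) = 95388992557*(1/3866) - 10673*(-1/11026) = 95388992557/3866 + 10673/11026 = 262939768298825/10656629 ≈ 2.4674e+7)
6104/49240 + q/14307 = 6104/49240 + (262939768298825/10656629)/14307 = 6104*(1/49240) + (262939768298825/10656629)*(1/14307) = 763/6155 + 262939768298825/152464391103 = 1618510604209679464/938418327238965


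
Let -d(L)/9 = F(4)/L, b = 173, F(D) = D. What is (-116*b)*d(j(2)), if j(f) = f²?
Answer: 180612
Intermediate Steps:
d(L) = -36/L
(-116*b)*d(j(2)) = (-116*173)*(-36/(2²)) = -(-722448)/4 = -20068*(-9) = 180612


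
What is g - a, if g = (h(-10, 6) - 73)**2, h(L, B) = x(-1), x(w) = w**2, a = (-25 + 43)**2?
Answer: 4860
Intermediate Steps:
a = 324 (a = 18**2 = 324)
h(L, B) = 1 (h(L, B) = (-1)**2 = 1)
g = 5184 (g = (1 - 73)**2 = (-72)**2 = 5184)
g - a = 5184 - 1*324 = 5184 - 324 = 4860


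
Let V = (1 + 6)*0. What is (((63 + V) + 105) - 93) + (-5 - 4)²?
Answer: 156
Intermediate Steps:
V = 0 (V = 7*0 = 0)
(((63 + V) + 105) - 93) + (-5 - 4)² = (((63 + 0) + 105) - 93) + (-5 - 4)² = ((63 + 105) - 93) + (-9)² = (168 - 93) + 81 = 75 + 81 = 156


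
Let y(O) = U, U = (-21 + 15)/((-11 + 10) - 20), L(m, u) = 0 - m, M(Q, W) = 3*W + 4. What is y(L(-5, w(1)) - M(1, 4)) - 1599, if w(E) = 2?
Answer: -11191/7 ≈ -1598.7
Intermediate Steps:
M(Q, W) = 4 + 3*W
L(m, u) = -m
U = 2/7 (U = -6/(-1 - 20) = -6/(-21) = -6*(-1/21) = 2/7 ≈ 0.28571)
y(O) = 2/7
y(L(-5, w(1)) - M(1, 4)) - 1599 = 2/7 - 1599 = -11191/7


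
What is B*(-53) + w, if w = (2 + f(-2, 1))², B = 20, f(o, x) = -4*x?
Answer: -1056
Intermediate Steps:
w = 4 (w = (2 - 4*1)² = (2 - 4)² = (-2)² = 4)
B*(-53) + w = 20*(-53) + 4 = -1060 + 4 = -1056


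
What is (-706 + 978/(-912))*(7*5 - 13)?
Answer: -1182225/76 ≈ -15556.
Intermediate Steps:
(-706 + 978/(-912))*(7*5 - 13) = (-706 + 978*(-1/912))*(35 - 13) = (-706 - 163/152)*22 = -107475/152*22 = -1182225/76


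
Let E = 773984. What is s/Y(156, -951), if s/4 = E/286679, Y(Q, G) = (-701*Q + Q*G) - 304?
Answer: -96748/2311492777 ≈ -4.1855e-5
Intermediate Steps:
Y(Q, G) = -304 - 701*Q + G*Q (Y(Q, G) = (-701*Q + G*Q) - 304 = -304 - 701*Q + G*Q)
s = 3095936/286679 (s = 4*(773984/286679) = 3095936/286679 ≈ 10.799)
s/Y(156, -951) = 3095936/(286679*(-304 - 701*156 - 951*156)) = 3095936/(286679*(-304 - 109356 - 148356)) = (3095936/286679)/(-258016) = (3095936/286679)*(-1/258016) = -96748/2311492777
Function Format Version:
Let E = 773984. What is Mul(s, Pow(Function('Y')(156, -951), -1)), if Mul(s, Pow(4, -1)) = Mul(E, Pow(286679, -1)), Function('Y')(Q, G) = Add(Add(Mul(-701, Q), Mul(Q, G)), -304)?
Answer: Rational(-96748, 2311492777) ≈ -4.1855e-5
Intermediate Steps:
Function('Y')(Q, G) = Add(-304, Mul(-701, Q), Mul(G, Q)) (Function('Y')(Q, G) = Add(Add(Mul(-701, Q), Mul(G, Q)), -304) = Add(-304, Mul(-701, Q), Mul(G, Q)))
s = Rational(3095936, 286679) (s = Mul(4, Mul(773984, Pow(286679, -1))) = Mul(4, Mul(773984, Rational(1, 286679))) = Mul(4, Rational(773984, 286679)) = Rational(3095936, 286679) ≈ 10.799)
Mul(s, Pow(Function('Y')(156, -951), -1)) = Mul(Rational(3095936, 286679), Pow(Add(-304, Mul(-701, 156), Mul(-951, 156)), -1)) = Mul(Rational(3095936, 286679), Pow(Add(-304, -109356, -148356), -1)) = Mul(Rational(3095936, 286679), Pow(-258016, -1)) = Mul(Rational(3095936, 286679), Rational(-1, 258016)) = Rational(-96748, 2311492777)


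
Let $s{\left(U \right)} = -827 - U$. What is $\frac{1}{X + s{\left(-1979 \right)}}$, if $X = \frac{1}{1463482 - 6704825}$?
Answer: $\frac{5241343}{6038027135} \approx 0.00086806$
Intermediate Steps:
$X = - \frac{1}{5241343}$ ($X = \frac{1}{-5241343} = - \frac{1}{5241343} \approx -1.9079 \cdot 10^{-7}$)
$\frac{1}{X + s{\left(-1979 \right)}} = \frac{1}{- \frac{1}{5241343} - -1152} = \frac{1}{- \frac{1}{5241343} + \left(-827 + 1979\right)} = \frac{1}{- \frac{1}{5241343} + 1152} = \frac{1}{\frac{6038027135}{5241343}} = \frac{5241343}{6038027135}$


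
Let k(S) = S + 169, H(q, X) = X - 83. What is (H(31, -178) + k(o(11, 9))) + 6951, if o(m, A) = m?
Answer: 6870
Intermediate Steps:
H(q, X) = -83 + X
k(S) = 169 + S
(H(31, -178) + k(o(11, 9))) + 6951 = ((-83 - 178) + (169 + 11)) + 6951 = (-261 + 180) + 6951 = -81 + 6951 = 6870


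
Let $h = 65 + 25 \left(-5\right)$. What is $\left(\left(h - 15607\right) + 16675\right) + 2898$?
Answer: $3906$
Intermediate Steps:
$h = -60$ ($h = 65 - 125 = -60$)
$\left(\left(h - 15607\right) + 16675\right) + 2898 = \left(\left(-60 - 15607\right) + 16675\right) + 2898 = \left(-15667 + 16675\right) + 2898 = 1008 + 2898 = 3906$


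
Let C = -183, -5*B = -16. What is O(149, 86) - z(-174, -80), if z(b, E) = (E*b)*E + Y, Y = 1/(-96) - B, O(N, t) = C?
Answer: 534441701/480 ≈ 1.1134e+6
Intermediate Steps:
B = 16/5 (B = -1/5*(-16) = 16/5 ≈ 3.2000)
O(N, t) = -183
Y = -1541/480 (Y = 1/(-96) - 1*16/5 = -1/96 - 16/5 = -1541/480 ≈ -3.2104)
z(b, E) = -1541/480 + b*E**2 (z(b, E) = (E*b)*E - 1541/480 = b*E**2 - 1541/480 = -1541/480 + b*E**2)
O(149, 86) - z(-174, -80) = -183 - (-1541/480 - 174*(-80)**2) = -183 - (-1541/480 - 174*6400) = -183 - (-1541/480 - 1113600) = -183 - 1*(-534529541/480) = -183 + 534529541/480 = 534441701/480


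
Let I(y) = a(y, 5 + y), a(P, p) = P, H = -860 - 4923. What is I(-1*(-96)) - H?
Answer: 5879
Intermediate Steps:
H = -5783
I(y) = y
I(-1*(-96)) - H = -1*(-96) - 1*(-5783) = 96 + 5783 = 5879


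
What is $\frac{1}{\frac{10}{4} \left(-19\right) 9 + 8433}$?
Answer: $\frac{2}{16011} \approx 0.00012491$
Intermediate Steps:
$\frac{1}{\frac{10}{4} \left(-19\right) 9 + 8433} = \frac{1}{10 \cdot \frac{1}{4} \left(-19\right) 9 + 8433} = \frac{1}{\frac{5}{2} \left(-19\right) 9 + 8433} = \frac{1}{\left(- \frac{95}{2}\right) 9 + 8433} = \frac{1}{- \frac{855}{2} + 8433} = \frac{1}{\frac{16011}{2}} = \frac{2}{16011}$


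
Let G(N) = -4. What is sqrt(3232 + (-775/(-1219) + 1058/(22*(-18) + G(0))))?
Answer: 3*sqrt(213317347118)/24380 ≈ 56.833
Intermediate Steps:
sqrt(3232 + (-775/(-1219) + 1058/(22*(-18) + G(0)))) = sqrt(3232 + (-775/(-1219) + 1058/(22*(-18) - 4))) = sqrt(3232 + (-775*(-1/1219) + 1058/(-396 - 4))) = sqrt(3232 + (775/1219 + 1058/(-400))) = sqrt(3232 + (775/1219 + 1058*(-1/400))) = sqrt(3232 + (775/1219 - 529/200)) = sqrt(3232 - 489851/243800) = sqrt(787471749/243800) = 3*sqrt(213317347118)/24380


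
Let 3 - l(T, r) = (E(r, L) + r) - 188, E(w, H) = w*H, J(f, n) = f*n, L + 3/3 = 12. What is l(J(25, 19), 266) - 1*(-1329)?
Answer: -1672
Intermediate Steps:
L = 11 (L = -1 + 12 = 11)
E(w, H) = H*w
l(T, r) = 191 - 12*r (l(T, r) = 3 - ((11*r + r) - 188) = 3 - (12*r - 188) = 3 - (-188 + 12*r) = 3 + (188 - 12*r) = 191 - 12*r)
l(J(25, 19), 266) - 1*(-1329) = (191 - 12*266) - 1*(-1329) = (191 - 3192) + 1329 = -3001 + 1329 = -1672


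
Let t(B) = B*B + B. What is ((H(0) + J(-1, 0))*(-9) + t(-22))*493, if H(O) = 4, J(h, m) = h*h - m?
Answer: 205581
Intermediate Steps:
J(h, m) = h² - m
t(B) = B + B² (t(B) = B² + B = B + B²)
((H(0) + J(-1, 0))*(-9) + t(-22))*493 = ((4 + ((-1)² - 1*0))*(-9) - 22*(1 - 22))*493 = ((4 + (1 + 0))*(-9) - 22*(-21))*493 = ((4 + 1)*(-9) + 462)*493 = (5*(-9) + 462)*493 = (-45 + 462)*493 = 417*493 = 205581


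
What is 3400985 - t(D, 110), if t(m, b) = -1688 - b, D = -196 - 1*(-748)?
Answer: 3402783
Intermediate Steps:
D = 552 (D = -196 + 748 = 552)
3400985 - t(D, 110) = 3400985 - (-1688 - 1*110) = 3400985 - (-1688 - 110) = 3400985 - 1*(-1798) = 3400985 + 1798 = 3402783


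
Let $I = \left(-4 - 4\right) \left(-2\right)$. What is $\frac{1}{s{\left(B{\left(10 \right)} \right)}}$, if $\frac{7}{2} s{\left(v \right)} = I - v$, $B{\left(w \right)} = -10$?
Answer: $\frac{7}{52} \approx 0.13462$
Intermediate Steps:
$I = 16$ ($I = \left(-8\right) \left(-2\right) = 16$)
$s{\left(v \right)} = \frac{32}{7} - \frac{2 v}{7}$ ($s{\left(v \right)} = \frac{2 \left(16 - v\right)}{7} = \frac{32}{7} - \frac{2 v}{7}$)
$\frac{1}{s{\left(B{\left(10 \right)} \right)}} = \frac{1}{\frac{32}{7} - - \frac{20}{7}} = \frac{1}{\frac{32}{7} + \frac{20}{7}} = \frac{1}{\frac{52}{7}} = \frac{7}{52}$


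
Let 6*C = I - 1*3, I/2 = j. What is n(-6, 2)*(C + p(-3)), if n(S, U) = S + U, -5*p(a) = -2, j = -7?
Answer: 146/15 ≈ 9.7333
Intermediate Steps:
I = -14 (I = 2*(-7) = -14)
p(a) = 2/5 (p(a) = -1/5*(-2) = 2/5)
C = -17/6 (C = (-14 - 1*3)/6 = (-14 - 3)/6 = (1/6)*(-17) = -17/6 ≈ -2.8333)
n(-6, 2)*(C + p(-3)) = (-6 + 2)*(-17/6 + 2/5) = -4*(-73/30) = 146/15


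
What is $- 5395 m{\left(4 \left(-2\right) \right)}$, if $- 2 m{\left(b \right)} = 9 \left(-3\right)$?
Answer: $- \frac{145665}{2} \approx -72833.0$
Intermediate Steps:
$m{\left(b \right)} = \frac{27}{2}$ ($m{\left(b \right)} = - \frac{9 \left(-3\right)}{2} = \left(- \frac{1}{2}\right) \left(-27\right) = \frac{27}{2}$)
$- 5395 m{\left(4 \left(-2\right) \right)} = \left(-5395\right) \frac{27}{2} = - \frac{145665}{2}$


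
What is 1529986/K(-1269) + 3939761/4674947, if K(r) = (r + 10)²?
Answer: 13397443766383/7410169665707 ≈ 1.8080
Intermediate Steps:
K(r) = (10 + r)²
1529986/K(-1269) + 3939761/4674947 = 1529986/((10 - 1269)²) + 3939761/4674947 = 1529986/((-1259)²) + 3939761*(1/4674947) = 1529986/1585081 + 3939761/4674947 = 13397443766383/7410169665707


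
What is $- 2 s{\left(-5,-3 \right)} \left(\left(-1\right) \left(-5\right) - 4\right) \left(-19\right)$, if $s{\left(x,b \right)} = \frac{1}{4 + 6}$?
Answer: $\frac{19}{5} \approx 3.8$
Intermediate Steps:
$s{\left(x,b \right)} = \frac{1}{10}$
$- 2 s{\left(-5,-3 \right)} \left(\left(-1\right) \left(-5\right) - 4\right) \left(-19\right) = \left(-2\right) \frac{1}{10} \left(\left(-1\right) \left(-5\right) - 4\right) \left(-19\right) = - \frac{5 - 4}{5} \left(-19\right) = \left(- \frac{1}{5}\right) 1 \left(-19\right) = \left(- \frac{1}{5}\right) \left(-19\right) = \frac{19}{5}$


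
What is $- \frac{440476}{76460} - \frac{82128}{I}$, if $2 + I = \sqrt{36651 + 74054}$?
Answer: $- \frac{15330036859}{2116049615} - \frac{82128 \sqrt{110705}}{110701} \approx -254.09$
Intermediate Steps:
$I = -2 + \sqrt{110705}$ ($I = -2 + \sqrt{36651 + 74054} = -2 + \sqrt{110705} \approx 330.72$)
$- \frac{440476}{76460} - \frac{82128}{I} = - \frac{440476}{76460} - \frac{82128}{-2 + \sqrt{110705}} = \left(-440476\right) \frac{1}{76460} - \frac{82128}{-2 + \sqrt{110705}} = - \frac{110119}{19115} - \frac{82128}{-2 + \sqrt{110705}}$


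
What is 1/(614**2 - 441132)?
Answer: -1/64136 ≈ -1.5592e-5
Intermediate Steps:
1/(614**2 - 441132) = 1/(376996 - 441132) = 1/(-64136) = -1/64136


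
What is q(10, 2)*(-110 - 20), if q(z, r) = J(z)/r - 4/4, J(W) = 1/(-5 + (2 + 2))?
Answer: 195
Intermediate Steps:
J(W) = -1 (J(W) = 1/(-5 + 4) = 1/(-1) = -1)
q(z, r) = -1 - 1/r (q(z, r) = -1/r - 4/4 = -1/r - 4*¼ = -1/r - 1 = -1 - 1/r)
q(10, 2)*(-110 - 20) = ((-1 - 1*2)/2)*(-110 - 20) = ((-1 - 2)/2)*(-130) = ((½)*(-3))*(-130) = -3/2*(-130) = 195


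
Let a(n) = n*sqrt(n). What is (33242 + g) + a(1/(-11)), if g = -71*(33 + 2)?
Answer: 30757 - I*sqrt(11)/121 ≈ 30757.0 - 0.02741*I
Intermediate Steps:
g = -2485 (g = -71*35 = -2485)
a(n) = n**(3/2)
(33242 + g) + a(1/(-11)) = (33242 - 2485) + (1/(-11))**(3/2) = 30757 + (-1/11)**(3/2) = 30757 - I*sqrt(11)/121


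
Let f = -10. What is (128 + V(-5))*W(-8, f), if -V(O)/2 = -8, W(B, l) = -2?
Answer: -288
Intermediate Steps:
V(O) = 16 (V(O) = -2*(-8) = 16)
(128 + V(-5))*W(-8, f) = (128 + 16)*(-2) = 144*(-2) = -288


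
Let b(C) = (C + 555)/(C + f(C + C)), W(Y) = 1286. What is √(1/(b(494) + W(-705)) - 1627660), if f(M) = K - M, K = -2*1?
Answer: 2*I*√165013454639182767/636807 ≈ 1275.8*I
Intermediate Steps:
K = -2
f(M) = -2 - M
b(C) = (555 + C)/(-2 - C) (b(C) = (C + 555)/(C + (-2 - (C + C))) = (555 + C)/(C + (-2 - 2*C)) = (555 + C)/(-2 - C))
√(1/(b(494) + W(-705)) - 1627660) = √(1/((-555 - 1*494)/(2 + 494) + 1286) - 1627660) = √(1/((-555 - 494)/496 + 1286) - 1627660) = √(1/((1/496)*(-1049) + 1286) - 1627660) = √(1/(-1049/496 + 1286) - 1627660) = √(1/(636807/496) - 1627660) = √(496/636807 - 1627660) = √(-1036505281124/636807) = 2*I*√165013454639182767/636807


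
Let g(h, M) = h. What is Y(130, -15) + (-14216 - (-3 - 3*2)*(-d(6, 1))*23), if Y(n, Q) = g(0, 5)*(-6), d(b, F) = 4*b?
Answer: -19184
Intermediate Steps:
Y(n, Q) = 0 (Y(n, Q) = 0*(-6) = 0)
Y(130, -15) + (-14216 - (-3 - 3*2)*(-d(6, 1))*23) = 0 + (-14216 - (-3 - 3*2)*(-4*6)*23) = 0 + (-14216 - (-3 - 6)*(-1*24)*23) = 0 + (-14216 - (-9*(-24))*23) = 0 + (-14216 - 216*23) = 0 + (-14216 - 1*4968) = 0 + (-14216 - 4968) = 0 - 19184 = -19184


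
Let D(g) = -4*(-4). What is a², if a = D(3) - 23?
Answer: 49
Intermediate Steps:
D(g) = 16
a = -7 (a = 16 - 23 = -7)
a² = (-7)² = 49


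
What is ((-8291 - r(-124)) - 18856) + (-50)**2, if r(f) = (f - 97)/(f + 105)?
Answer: -468514/19 ≈ -24659.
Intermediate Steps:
r(f) = (-97 + f)/(105 + f)
((-8291 - r(-124)) - 18856) + (-50)**2 = ((-8291 - (-97 - 124)/(105 - 124)) - 18856) + (-50)**2 = ((-8291 - (-221)/(-19)) - 18856) + 2500 = ((-8291 - (-1)*(-221)/19) - 18856) + 2500 = ((-8291 - 1*221/19) - 18856) + 2500 = ((-8291 - 221/19) - 18856) + 2500 = (-157750/19 - 18856) + 2500 = -516014/19 + 2500 = -468514/19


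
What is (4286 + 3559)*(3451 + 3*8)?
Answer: 27261375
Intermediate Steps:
(4286 + 3559)*(3451 + 3*8) = 7845*(3451 + 24) = 7845*3475 = 27261375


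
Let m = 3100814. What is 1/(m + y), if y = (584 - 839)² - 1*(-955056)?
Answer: 1/4120895 ≈ 2.4267e-7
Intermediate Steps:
y = 1020081 (y = (-255)² + 955056 = 65025 + 955056 = 1020081)
1/(m + y) = 1/(3100814 + 1020081) = 1/4120895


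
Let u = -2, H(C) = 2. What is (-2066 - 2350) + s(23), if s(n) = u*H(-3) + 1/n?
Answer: -101659/23 ≈ -4420.0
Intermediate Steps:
s(n) = -4 + 1/n (s(n) = -2*2 + 1/n = -4 + 1/n)
(-2066 - 2350) + s(23) = (-2066 - 2350) + (-4 + 1/23) = -4416 + (-4 + 1/23) = -4416 - 91/23 = -101659/23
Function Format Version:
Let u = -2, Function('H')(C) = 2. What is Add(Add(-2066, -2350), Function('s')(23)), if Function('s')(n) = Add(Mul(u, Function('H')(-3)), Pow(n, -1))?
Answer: Rational(-101659, 23) ≈ -4420.0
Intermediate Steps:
Function('s')(n) = Add(-4, Pow(n, -1)) (Function('s')(n) = Add(Mul(-2, 2), Pow(n, -1)) = Add(-4, Pow(n, -1)))
Add(Add(-2066, -2350), Function('s')(23)) = Add(Add(-2066, -2350), Add(-4, Pow(23, -1))) = Add(-4416, Add(-4, Rational(1, 23))) = Add(-4416, Rational(-91, 23)) = Rational(-101659, 23)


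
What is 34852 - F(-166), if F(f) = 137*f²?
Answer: -3740320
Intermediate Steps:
34852 - F(-166) = 34852 - 137*(-166)² = 34852 - 137*27556 = 34852 - 1*3775172 = 34852 - 3775172 = -3740320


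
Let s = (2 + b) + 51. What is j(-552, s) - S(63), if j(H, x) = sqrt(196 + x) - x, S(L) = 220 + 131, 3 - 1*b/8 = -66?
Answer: -956 + 3*sqrt(89) ≈ -927.70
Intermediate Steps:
b = 552 (b = 24 - 8*(-66) = 24 + 528 = 552)
S(L) = 351
s = 605 (s = (2 + 552) + 51 = 554 + 51 = 605)
j(-552, s) - S(63) = (sqrt(196 + 605) - 1*605) - 1*351 = (sqrt(801) - 605) - 351 = (3*sqrt(89) - 605) - 351 = (-605 + 3*sqrt(89)) - 351 = -956 + 3*sqrt(89)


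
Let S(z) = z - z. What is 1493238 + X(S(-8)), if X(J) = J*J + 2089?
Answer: 1495327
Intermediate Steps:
S(z) = 0
X(J) = 2089 + J² (X(J) = J² + 2089 = 2089 + J²)
1493238 + X(S(-8)) = 1493238 + (2089 + 0²) = 1493238 + (2089 + 0) = 1493238 + 2089 = 1495327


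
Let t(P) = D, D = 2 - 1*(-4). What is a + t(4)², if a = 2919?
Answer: 2955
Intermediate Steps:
D = 6 (D = 2 + 4 = 6)
t(P) = 6
a + t(4)² = 2919 + 6² = 2919 + 36 = 2955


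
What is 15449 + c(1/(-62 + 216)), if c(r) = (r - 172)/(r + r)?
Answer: 4411/2 ≈ 2205.5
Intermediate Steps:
c(r) = (-172 + r)/(2*r) (c(r) = (-172 + r)/((2*r)) = (-172 + r)*(1/(2*r)) = (-172 + r)/(2*r))
15449 + c(1/(-62 + 216)) = 15449 + (-172 + 1/(-62 + 216))/(2*(1/(-62 + 216))) = 15449 + (-172 + 1/154)/(2*(1/154)) = 15449 + (½)*154*(-26487/154) = 15449 - 26487/2 = 4411/2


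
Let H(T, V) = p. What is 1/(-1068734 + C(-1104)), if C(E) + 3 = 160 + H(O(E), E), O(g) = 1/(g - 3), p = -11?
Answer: -1/1068588 ≈ -9.3581e-7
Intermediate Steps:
O(g) = 1/(-3 + g)
H(T, V) = -11
C(E) = 146 (C(E) = -3 + (160 - 11) = -3 + 149 = 146)
1/(-1068734 + C(-1104)) = 1/(-1068734 + 146) = 1/(-1068588) = -1/1068588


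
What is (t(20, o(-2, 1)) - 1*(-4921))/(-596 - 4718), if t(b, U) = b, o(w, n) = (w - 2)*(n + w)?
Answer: -4941/5314 ≈ -0.92981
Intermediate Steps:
o(w, n) = (-2 + w)*(n + w)
(t(20, o(-2, 1)) - 1*(-4921))/(-596 - 4718) = (20 - 1*(-4921))/(-596 - 4718) = (20 + 4921)/(-5314) = 4941*(-1/5314) = -4941/5314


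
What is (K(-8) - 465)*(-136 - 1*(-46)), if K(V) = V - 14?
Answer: 43830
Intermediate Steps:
K(V) = -14 + V
(K(-8) - 465)*(-136 - 1*(-46)) = ((-14 - 8) - 465)*(-136 - 1*(-46)) = (-22 - 465)*(-136 + 46) = -487*(-90) = 43830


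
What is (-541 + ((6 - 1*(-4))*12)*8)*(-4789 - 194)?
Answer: -2087877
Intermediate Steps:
(-541 + ((6 - 1*(-4))*12)*8)*(-4789 - 194) = (-541 + ((6 + 4)*12)*8)*(-4983) = (-541 + (10*12)*8)*(-4983) = (-541 + 120*8)*(-4983) = (-541 + 960)*(-4983) = 419*(-4983) = -2087877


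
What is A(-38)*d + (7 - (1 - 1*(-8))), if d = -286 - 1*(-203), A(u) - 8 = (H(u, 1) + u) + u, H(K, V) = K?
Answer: 8796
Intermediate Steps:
A(u) = 8 + 3*u (A(u) = 8 + ((u + u) + u) = 8 + (2*u + u) = 8 + 3*u)
d = -83 (d = -286 + 203 = -83)
A(-38)*d + (7 - (1 - 1*(-8))) = (8 + 3*(-38))*(-83) + (7 - (1 - 1*(-8))) = (8 - 114)*(-83) + (7 - (1 + 8)) = -106*(-83) + (7 - 1*9) = 8798 + (7 - 9) = 8798 - 2 = 8796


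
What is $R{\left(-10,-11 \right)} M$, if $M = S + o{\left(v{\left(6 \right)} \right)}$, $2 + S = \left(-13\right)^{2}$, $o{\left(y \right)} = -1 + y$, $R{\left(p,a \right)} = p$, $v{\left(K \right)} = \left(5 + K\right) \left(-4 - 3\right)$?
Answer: $-890$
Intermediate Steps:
$v{\left(K \right)} = -35 - 7 K$ ($v{\left(K \right)} = \left(5 + K\right) \left(-7\right) = -35 - 7 K$)
$S = 167$ ($S = -2 + \left(-13\right)^{2} = -2 + 169 = 167$)
$M = 89$ ($M = 167 - 78 = 89$)
$R{\left(-10,-11 \right)} M = \left(-10\right) 89 = -890$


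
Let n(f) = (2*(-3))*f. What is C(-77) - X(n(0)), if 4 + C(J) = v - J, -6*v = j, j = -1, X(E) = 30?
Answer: 259/6 ≈ 43.167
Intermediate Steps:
n(f) = -6*f
v = ⅙ (v = -⅙*(-1) = ⅙ ≈ 0.16667)
C(J) = -23/6 - J (C(J) = -4 + (⅙ - J) = -23/6 - J)
C(-77) - X(n(0)) = (-23/6 - 1*(-77)) - 1*30 = (-23/6 + 77) - 30 = 439/6 - 30 = 259/6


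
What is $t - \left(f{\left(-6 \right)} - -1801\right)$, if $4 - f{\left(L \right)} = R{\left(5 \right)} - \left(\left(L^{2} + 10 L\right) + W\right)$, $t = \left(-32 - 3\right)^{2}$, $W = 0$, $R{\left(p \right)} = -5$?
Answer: $-561$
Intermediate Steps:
$t = 1225$ ($t = \left(-35\right)^{2} = 1225$)
$f{\left(L \right)} = 9 + L^{2} + 10 L$ ($f{\left(L \right)} = 4 - \left(-5 - \left(\left(L^{2} + 10 L\right) + 0\right)\right) = 4 - \left(-5 - \left(L^{2} + 10 L\right)\right) = 4 - \left(-5 - L^{2} - 10 L\right) = 4 + \left(5 + L^{2} + 10 L\right) = 9 + L^{2} + 10 L$)
$t - \left(f{\left(-6 \right)} - -1801\right) = 1225 - \left(\left(9 + \left(-6\right)^{2} + 10 \left(-6\right)\right) - -1801\right) = 1225 - \left(\left(9 + 36 - 60\right) + 1801\right) = 1225 - \left(-15 + 1801\right) = 1225 - 1786 = -561$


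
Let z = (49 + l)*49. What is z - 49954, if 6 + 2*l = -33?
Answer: -97017/2 ≈ -48509.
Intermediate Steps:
l = -39/2 (l = -3 + (½)*(-33) = -3 - 33/2 = -39/2 ≈ -19.500)
z = 2891/2 (z = (49 - 39/2)*49 = (59/2)*49 = 2891/2 ≈ 1445.5)
z - 49954 = 2891/2 - 49954 = -97017/2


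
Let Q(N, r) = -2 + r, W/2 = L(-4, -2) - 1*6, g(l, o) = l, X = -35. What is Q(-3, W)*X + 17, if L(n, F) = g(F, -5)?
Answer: 647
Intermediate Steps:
L(n, F) = F
W = -16 (W = 2*(-2 - 1*6) = 2*(-2 - 6) = 2*(-8) = -16)
Q(-3, W)*X + 17 = (-2 - 16)*(-35) + 17 = -18*(-35) + 17 = 630 + 17 = 647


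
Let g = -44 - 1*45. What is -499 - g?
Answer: -410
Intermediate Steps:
g = -89 (g = -44 - 45 = -89)
-499 - g = -499 - 1*(-89) = -499 + 89 = -410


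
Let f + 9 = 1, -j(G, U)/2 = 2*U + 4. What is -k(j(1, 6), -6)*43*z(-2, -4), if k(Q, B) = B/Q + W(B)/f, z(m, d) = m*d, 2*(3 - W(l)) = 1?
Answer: 43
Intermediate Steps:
W(l) = 5/2 (W(l) = 3 - ½*1 = 3 - ½ = 5/2)
z(m, d) = d*m
j(G, U) = -8 - 4*U (j(G, U) = -2*(2*U + 4) = -2*(4 + 2*U) = -8 - 4*U)
f = -8 (f = -9 + 1 = -8)
k(Q, B) = -5/16 + B/Q (k(Q, B) = B/Q + (5/2)/(-8) = B/Q + (5/2)*(-⅛) = B/Q - 5/16 = -5/16 + B/Q)
-k(j(1, 6), -6)*43*z(-2, -4) = -(-5/16 - 6/(-8 - 4*6))*43*(-4*(-2)) = -(-5/16 - 6/(-8 - 24))*43*8 = -(-5/16 - 6/(-32))*43*8 = -(-5/16 - 6*(-1/32))*43*8 = -(-5/16 + 3/16)*43*8 = -(-⅛*43)*8 = -(-43)*8/8 = -1*(-43) = 43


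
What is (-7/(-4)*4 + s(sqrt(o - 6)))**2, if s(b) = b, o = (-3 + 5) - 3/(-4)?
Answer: (14 + I*sqrt(13))**2/4 ≈ 45.75 + 25.239*I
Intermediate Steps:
o = 11/4 (o = 2 - 3*(-1/4) = 2 + 3/4 = 11/4 ≈ 2.7500)
(-7/(-4)*4 + s(sqrt(o - 6)))**2 = (-7/(-4)*4 + sqrt(11/4 - 6))**2 = (-7*(-1/4)*4 + sqrt(-13/4))**2 = ((7/4)*4 + I*sqrt(13)/2)**2 = (7 + I*sqrt(13)/2)**2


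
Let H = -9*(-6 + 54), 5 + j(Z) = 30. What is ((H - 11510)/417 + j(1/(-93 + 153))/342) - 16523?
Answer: -786828287/47538 ≈ -16552.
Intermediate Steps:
j(Z) = 25 (j(Z) = -5 + 30 = 25)
H = -432 (H = -9*48 = -432)
((H - 11510)/417 + j(1/(-93 + 153))/342) - 16523 = ((-432 - 11510)/417 + 25/342) - 16523 = (-11942*1/417 + 25*(1/342)) - 16523 = (-11942/417 + 25/342) - 16523 = -1357913/47538 - 16523 = -786828287/47538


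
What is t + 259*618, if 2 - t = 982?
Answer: 159082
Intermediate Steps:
t = -980 (t = 2 - 1*982 = 2 - 982 = -980)
t + 259*618 = -980 + 259*618 = -980 + 160062 = 159082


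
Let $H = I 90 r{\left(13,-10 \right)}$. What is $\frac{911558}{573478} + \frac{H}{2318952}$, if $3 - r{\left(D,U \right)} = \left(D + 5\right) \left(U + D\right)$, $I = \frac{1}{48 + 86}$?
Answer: $\frac{23604542238577}{14850192164792} \approx 1.5895$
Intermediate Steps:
$I = \frac{1}{134} \approx 0.0074627$
$r{\left(D,U \right)} = 3 - \left(5 + D\right) \left(D + U\right)$ ($r{\left(D,U \right)} = 3 - \left(D + 5\right) \left(U + D\right) = 3 - \left(5 + D\right) \left(D + U\right)$)
$H = - \frac{2295}{67}$ ($H = \frac{1}{134} \cdot 90 \left(3 - 13^{2} - 65 - -50 - 13 \left(-10\right)\right) = \frac{45 \left(3 - 169 - 65 + 50 + 130\right)}{67} = \frac{45}{67} \left(-51\right) = - \frac{2295}{67} \approx -34.254$)
$\frac{911558}{573478} + \frac{H}{2318952} = \frac{911558}{573478} - \frac{2295}{67 \cdot 2318952} = 911558 \cdot \frac{1}{573478} - \frac{765}{51789928} = \frac{455779}{286739} - \frac{765}{51789928} = \frac{23604542238577}{14850192164792}$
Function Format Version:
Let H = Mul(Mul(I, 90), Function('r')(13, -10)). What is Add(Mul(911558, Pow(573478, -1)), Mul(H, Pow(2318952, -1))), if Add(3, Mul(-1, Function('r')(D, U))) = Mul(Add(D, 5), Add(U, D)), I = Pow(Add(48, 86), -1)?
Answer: Rational(23604542238577, 14850192164792) ≈ 1.5895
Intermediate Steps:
I = Rational(1, 134) (I = Pow(134, -1) = Rational(1, 134) ≈ 0.0074627)
Function('r')(D, U) = Add(3, Mul(-1, Add(5, D), Add(D, U))) (Function('r')(D, U) = Add(3, Mul(-1, Mul(Add(D, 5), Add(U, D)))) = Add(3, Mul(-1, Mul(Add(5, D), Add(D, U)))) = Add(3, Mul(-1, Add(5, D), Add(D, U))))
H = Rational(-2295, 67) (H = Mul(Mul(Rational(1, 134), 90), Add(3, Mul(-1, Pow(13, 2)), Mul(-5, 13), Mul(-5, -10), Mul(-1, 13, -10))) = Mul(Rational(45, 67), Add(3, Mul(-1, 169), -65, 50, 130)) = Mul(Rational(45, 67), Add(3, -169, -65, 50, 130)) = Mul(Rational(45, 67), -51) = Rational(-2295, 67) ≈ -34.254)
Add(Mul(911558, Pow(573478, -1)), Mul(H, Pow(2318952, -1))) = Add(Mul(911558, Pow(573478, -1)), Mul(Rational(-2295, 67), Pow(2318952, -1))) = Add(Mul(911558, Rational(1, 573478)), Mul(Rational(-2295, 67), Rational(1, 2318952))) = Add(Rational(455779, 286739), Rational(-765, 51789928)) = Rational(23604542238577, 14850192164792)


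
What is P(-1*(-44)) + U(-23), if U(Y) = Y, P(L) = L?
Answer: 21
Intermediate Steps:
P(-1*(-44)) + U(-23) = -1*(-44) - 23 = 44 - 23 = 21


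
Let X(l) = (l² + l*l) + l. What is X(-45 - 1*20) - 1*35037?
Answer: -26652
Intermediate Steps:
X(l) = l + 2*l² (X(l) = (l² + l²) + l = 2*l² + l = l + 2*l²)
X(-45 - 1*20) - 1*35037 = (-45 - 1*20)*(1 + 2*(-45 - 1*20)) - 1*35037 = (-45 - 20)*(1 + 2*(-45 - 20)) - 35037 = -65*(1 + 2*(-65)) - 35037 = -65*(1 - 130) - 35037 = -65*(-129) - 35037 = 8385 - 35037 = -26652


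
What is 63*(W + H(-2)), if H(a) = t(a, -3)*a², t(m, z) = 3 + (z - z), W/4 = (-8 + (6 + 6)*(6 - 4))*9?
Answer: 37044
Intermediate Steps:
W = 576 (W = 4*((-8 + (6 + 6)*(6 - 4))*9) = 4*((-8 + 12*2)*9) = 4*((-8 + 24)*9) = 4*(16*9) = 4*144 = 576)
t(m, z) = 3 (t(m, z) = 3 + 0 = 3)
H(a) = 3*a²
63*(W + H(-2)) = 63*(576 + 3*(-2)²) = 63*(576 + 3*4) = 63*(576 + 12) = 63*588 = 37044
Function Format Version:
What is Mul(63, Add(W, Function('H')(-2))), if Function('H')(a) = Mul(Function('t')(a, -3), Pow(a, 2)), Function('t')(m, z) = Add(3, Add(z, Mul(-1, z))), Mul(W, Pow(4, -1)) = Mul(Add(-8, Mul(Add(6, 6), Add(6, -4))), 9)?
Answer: 37044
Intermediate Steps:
W = 576 (W = Mul(4, Mul(Add(-8, Mul(Add(6, 6), Add(6, -4))), 9)) = Mul(4, Mul(Add(-8, Mul(12, 2)), 9)) = Mul(4, Mul(Add(-8, 24), 9)) = Mul(4, Mul(16, 9)) = Mul(4, 144) = 576)
Function('t')(m, z) = 3 (Function('t')(m, z) = Add(3, 0) = 3)
Function('H')(a) = Mul(3, Pow(a, 2))
Mul(63, Add(W, Function('H')(-2))) = Mul(63, Add(576, Mul(3, Pow(-2, 2)))) = Mul(63, Add(576, Mul(3, 4))) = Mul(63, Add(576, 12)) = Mul(63, 588) = 37044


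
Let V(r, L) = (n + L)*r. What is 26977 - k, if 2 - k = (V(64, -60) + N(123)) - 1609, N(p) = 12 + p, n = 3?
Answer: 21853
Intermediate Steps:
V(r, L) = r*(3 + L) (V(r, L) = (3 + L)*r = r*(3 + L))
k = 5124 (k = 2 - ((64*(3 - 60) + (12 + 123)) - 1609) = 2 - ((64*(-57) + 135) - 1609) = 2 - ((-3648 + 135) - 1609) = 2 - (-3513 - 1609) = 2 - 1*(-5122) = 2 + 5122 = 5124)
26977 - k = 26977 - 1*5124 = 26977 - 5124 = 21853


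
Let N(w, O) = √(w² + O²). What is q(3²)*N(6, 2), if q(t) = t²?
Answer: 162*√10 ≈ 512.29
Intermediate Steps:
N(w, O) = √(O² + w²)
q(3²)*N(6, 2) = (3²)²*√(2² + 6²) = 9²*√(4 + 36) = 81*√40 = 81*(2*√10) = 162*√10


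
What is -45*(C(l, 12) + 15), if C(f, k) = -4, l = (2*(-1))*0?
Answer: -495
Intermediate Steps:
l = 0 (l = -2*0 = 0)
-45*(C(l, 12) + 15) = -45*(-4 + 15) = -45*11 = -495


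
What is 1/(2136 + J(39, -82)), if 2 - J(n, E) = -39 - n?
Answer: 1/2216 ≈ 0.00045126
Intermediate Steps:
J(n, E) = 41 + n (J(n, E) = 2 - (-39 - n) = 2 + (39 + n) = 41 + n)
1/(2136 + J(39, -82)) = 1/(2136 + (41 + 39)) = 1/(2136 + 80) = 1/2216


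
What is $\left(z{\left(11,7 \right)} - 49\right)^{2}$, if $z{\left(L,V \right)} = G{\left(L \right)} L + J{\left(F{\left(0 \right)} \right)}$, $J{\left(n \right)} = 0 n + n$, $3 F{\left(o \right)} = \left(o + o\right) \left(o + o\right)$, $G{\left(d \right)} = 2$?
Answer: $729$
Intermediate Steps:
$F{\left(o \right)} = \frac{4 o^{2}}{3}$ ($F{\left(o \right)} = \frac{\left(o + o\right) \left(o + o\right)}{3} = \frac{2 o 2 o}{3} = \frac{4 o^{2}}{3}$)
$J{\left(n \right)} = n$ ($J{\left(n \right)} = 0 + n = n$)
$z{\left(L,V \right)} = 2 L$ ($z{\left(L,V \right)} = 2 L + \frac{4 \cdot 0^{2}}{3} = 2 L + \frac{4}{3} \cdot 0 = 2 L + 0 = 2 L$)
$\left(z{\left(11,7 \right)} - 49\right)^{2} = \left(2 \cdot 11 - 49\right)^{2} = \left(22 - 49\right)^{2} = \left(-27\right)^{2} = 729$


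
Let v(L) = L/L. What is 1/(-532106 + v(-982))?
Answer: -1/532105 ≈ -1.8793e-6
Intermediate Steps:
v(L) = 1
1/(-532106 + v(-982)) = 1/(-532106 + 1) = 1/(-532105) = -1/532105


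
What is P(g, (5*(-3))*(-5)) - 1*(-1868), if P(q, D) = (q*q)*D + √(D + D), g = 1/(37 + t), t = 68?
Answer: 274597/147 + 5*√6 ≈ 1880.3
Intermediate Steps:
g = 1/105 (g = 1/(37 + 68) = 1/105 ≈ 0.0095238)
P(q, D) = D*q² + √2*√D (P(q, D) = q²*D + √(2*D) = D*q² + √2*√D)
P(g, (5*(-3))*(-5)) - 1*(-1868) = (((5*(-3))*(-5))*(1/105)² + √2*√((5*(-3))*(-5))) - 1*(-1868) = (-15*(-5)*(1/11025) + √2*√(-15*(-5))) + 1868 = (75*(1/11025) + √2*√75) + 1868 = (1/147 + √2*(5*√3)) + 1868 = (1/147 + 5*√6) + 1868 = 274597/147 + 5*√6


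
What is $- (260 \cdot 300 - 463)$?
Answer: $-77537$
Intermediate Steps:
$- (260 \cdot 300 - 463) = - (78000 - 463) = \left(-1\right) 77537 = -77537$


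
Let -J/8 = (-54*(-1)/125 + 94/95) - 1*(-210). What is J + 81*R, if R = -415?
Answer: -83852633/2375 ≈ -35306.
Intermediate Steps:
J = -4017008/2375 (J = -8*((-54*(-1)/125 + 94/95) - 1*(-210)) = -8*((54*(1/125) + 94*(1/95)) + 210) = -8*((54/125 + 94/95) + 210) = -8*(3376/2375 + 210) = -8*502126/2375 = -4017008/2375 ≈ -1691.4)
J + 81*R = -4017008/2375 + 81*(-415) = -4017008/2375 - 33615 = -83852633/2375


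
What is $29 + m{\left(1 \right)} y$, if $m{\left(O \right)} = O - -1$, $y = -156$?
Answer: $-283$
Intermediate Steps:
$m{\left(O \right)} = 1 + O$ ($m{\left(O \right)} = O + 1 = 1 + O$)
$29 + m{\left(1 \right)} y = 29 + \left(1 + 1\right) \left(-156\right) = 29 + 2 \left(-156\right) = 29 - 312 = -283$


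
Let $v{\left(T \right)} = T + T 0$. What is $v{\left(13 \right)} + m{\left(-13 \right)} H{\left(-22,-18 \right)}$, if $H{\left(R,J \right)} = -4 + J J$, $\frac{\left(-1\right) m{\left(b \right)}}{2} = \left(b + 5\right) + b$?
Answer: $13453$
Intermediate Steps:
$v{\left(T \right)} = T$ ($v{\left(T \right)} = T + 0 = T$)
$m{\left(b \right)} = -10 - 4 b$ ($m{\left(b \right)} = - 2 \left(\left(b + 5\right) + b\right) = - 2 \left(\left(5 + b\right) + b\right) = - 2 \left(5 + 2 b\right) = -10 - 4 b$)
$H{\left(R,J \right)} = -4 + J^{2}$
$v{\left(13 \right)} + m{\left(-13 \right)} H{\left(-22,-18 \right)} = 13 + \left(-10 - -52\right) \left(-4 + \left(-18\right)^{2}\right) = 13 + \left(-10 + 52\right) \left(-4 + 324\right) = 13 + 42 \cdot 320 = 13 + 13440 = 13453$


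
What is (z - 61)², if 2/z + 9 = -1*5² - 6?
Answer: 1490841/400 ≈ 3727.1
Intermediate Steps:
z = -1/20 (z = 2/(-9 + (-1*5² - 6)) = 2/(-9 + (-1*25 - 6)) = 2/(-9 + (-25 - 6)) = 2/(-9 - 31) = 2/(-40) = 2*(-1/40) = -1/20 ≈ -0.050000)
(z - 61)² = (-1/20 - 61)² = (-1221/20)² = 1490841/400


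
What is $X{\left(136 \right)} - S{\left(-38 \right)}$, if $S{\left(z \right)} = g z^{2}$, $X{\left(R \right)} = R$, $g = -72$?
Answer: $104104$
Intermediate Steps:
$S{\left(z \right)} = - 72 z^{2}$
$X{\left(136 \right)} - S{\left(-38 \right)} = 136 - - 72 \left(-38\right)^{2} = 136 - \left(-72\right) 1444 = 136 - -103968 = 136 + 103968 = 104104$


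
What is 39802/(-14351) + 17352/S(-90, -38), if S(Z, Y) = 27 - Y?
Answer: 246431422/932815 ≈ 264.18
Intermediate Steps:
39802/(-14351) + 17352/S(-90, -38) = 39802/(-14351) + 17352/(27 - 1*(-38)) = 39802*(-1/14351) + 17352/(27 + 38) = -39802/14351 + 17352/65 = 246431422/932815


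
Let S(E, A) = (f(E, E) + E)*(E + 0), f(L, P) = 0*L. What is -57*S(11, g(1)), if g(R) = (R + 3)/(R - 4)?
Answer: -6897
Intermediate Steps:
f(L, P) = 0
g(R) = (3 + R)/(-4 + R)
S(E, A) = E**2 (S(E, A) = (0 + E)*(E + 0) = E*E = E**2)
-57*S(11, g(1)) = -57*11**2 = -57*121 = -6897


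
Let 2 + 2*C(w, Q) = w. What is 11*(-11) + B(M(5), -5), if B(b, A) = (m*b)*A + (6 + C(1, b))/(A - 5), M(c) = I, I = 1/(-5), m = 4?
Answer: -2351/20 ≈ -117.55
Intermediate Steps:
C(w, Q) = -1 + w/2
I = -⅕ ≈ -0.20000
M(c) = -⅕
B(b, A) = 11/(2*(-5 + A)) + 4*A*b (B(b, A) = (4*b)*A + (6 + (-1 + (½)*1))/(A - 5) = 4*A*b + (6 + (-1 + ½))/(-5 + A) = 4*A*b + (6 - ½)/(-5 + A) = 4*A*b + 11/(2*(-5 + A)) = 11/(2*(-5 + A)) + 4*A*b)
11*(-11) + B(M(5), -5) = 11*(-11) + (11 - 40*(-5)*(-⅕) + 8*(-⅕)*(-5)²)/(2*(-5 - 5)) = -121 + (½)*(11 - 40 + 8*(-⅕)*25)/(-10) = -121 + (½)*(-⅒)*(11 - 40 - 40) = -121 + (½)*(-⅒)*(-69) = -121 + 69/20 = -2351/20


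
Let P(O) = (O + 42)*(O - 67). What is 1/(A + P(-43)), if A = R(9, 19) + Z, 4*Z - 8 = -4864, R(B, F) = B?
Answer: -1/1095 ≈ -0.00091324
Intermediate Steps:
P(O) = (-67 + O)*(42 + O) (P(O) = (42 + O)*(-67 + O) = (-67 + O)*(42 + O))
Z = -1214 (Z = 2 + (1/4)*(-4864) = 2 - 1216 = -1214)
A = -1205 (A = 9 - 1214 = -1205)
1/(A + P(-43)) = 1/(-1205 + (-2814 + (-43)**2 - 25*(-43))) = 1/(-1205 + (-2814 + 1849 + 1075)) = 1/(-1205 + 110) = 1/(-1095) = -1/1095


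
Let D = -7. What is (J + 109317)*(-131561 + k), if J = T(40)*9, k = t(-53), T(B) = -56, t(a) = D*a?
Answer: -14275177470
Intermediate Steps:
t(a) = -7*a
k = 371 (k = -7*(-53) = 371)
J = -504 (J = -56*9 = -504)
(J + 109317)*(-131561 + k) = (-504 + 109317)*(-131561 + 371) = 108813*(-131190) = -14275177470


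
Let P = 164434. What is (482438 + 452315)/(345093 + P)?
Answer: 934753/509527 ≈ 1.8346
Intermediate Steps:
(482438 + 452315)/(345093 + P) = (482438 + 452315)/(345093 + 164434) = 934753/509527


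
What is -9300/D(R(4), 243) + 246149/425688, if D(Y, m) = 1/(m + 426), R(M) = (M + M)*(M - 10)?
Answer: -2648502783451/425688 ≈ -6.2217e+6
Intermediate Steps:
R(M) = 2*M*(-10 + M) (R(M) = (2*M)*(-10 + M) = 2*M*(-10 + M))
D(Y, m) = 1/(426 + m)
-9300/D(R(4), 243) + 246149/425688 = -9300/(1/(426 + 243)) + 246149/425688 = -9300/(1/669) + 246149*(1/425688) = -9300/1/669 + 246149/425688 = -9300*669 + 246149/425688 = -6221700 + 246149/425688 = -2648502783451/425688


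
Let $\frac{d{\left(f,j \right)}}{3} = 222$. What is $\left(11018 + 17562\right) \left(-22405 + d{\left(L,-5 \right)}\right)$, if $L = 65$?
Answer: $-621300620$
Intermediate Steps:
$d{\left(f,j \right)} = 666$ ($d{\left(f,j \right)} = 3 \cdot 222 = 666$)
$\left(11018 + 17562\right) \left(-22405 + d{\left(L,-5 \right)}\right) = \left(11018 + 17562\right) \left(-22405 + 666\right) = 28580 \left(-21739\right) = -621300620$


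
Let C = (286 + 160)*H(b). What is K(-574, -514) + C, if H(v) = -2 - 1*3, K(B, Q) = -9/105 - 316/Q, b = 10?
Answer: -20054091/8995 ≈ -2229.5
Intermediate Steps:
K(B, Q) = -3/35 - 316/Q (K(B, Q) = -9*1/105 - 316/Q = -3/35 - 316/Q)
H(v) = -5 (H(v) = -2 - 3 = -5)
C = -2230 (C = (286 + 160)*(-5) = 446*(-5) = -2230)
K(-574, -514) + C = (-3/35 - 316/(-514)) - 2230 = (-3/35 - 316*(-1/514)) - 2230 = (-3/35 + 158/257) - 2230 = 4759/8995 - 2230 = -20054091/8995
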